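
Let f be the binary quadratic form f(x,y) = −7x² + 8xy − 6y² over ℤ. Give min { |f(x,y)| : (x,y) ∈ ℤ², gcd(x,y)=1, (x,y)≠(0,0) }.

translate: b→6 (≡-8 mod 14), so (7,-8,6)→(7,6,5)
flip: (7,6,5)→(5,-6,7)
translate: b→4 (≡-6 mod 10), so (5,-6,7)→(5,4,6)
reduced (well bottom): (5,4,6) with a≤c, −a<b≤a
well minimum |f| = |-5| = 5 (negative-definite)

5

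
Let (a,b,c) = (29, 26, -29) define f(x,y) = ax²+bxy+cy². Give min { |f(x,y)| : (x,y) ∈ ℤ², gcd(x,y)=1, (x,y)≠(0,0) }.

river: ρ → (-29,32,26)
river: ρ → (26,20,-35)
river: ρ → (-35,50,11)
river: ρ → (11,60,-10)
river: ρ → (-10,60,11)
river: ρ → (11,50,-35)
river: ρ → (-35,20,26)
river: ρ → (26,32,-29)
river: ρ → (-29,26,29)
river: ρ → (29,32,-26)
river: ρ → (-26,20,35)
river: ρ → (35,50,-11)
river: ρ → (-11,60,10)
river: ρ → (10,60,-11)
river: ρ → (-11,50,35)
river: ρ → (35,20,-26)
river: ρ → (-26,32,29)
river: ρ → (29,26,-29)
closes: descent 0, river 18
min |a| on river = 10

10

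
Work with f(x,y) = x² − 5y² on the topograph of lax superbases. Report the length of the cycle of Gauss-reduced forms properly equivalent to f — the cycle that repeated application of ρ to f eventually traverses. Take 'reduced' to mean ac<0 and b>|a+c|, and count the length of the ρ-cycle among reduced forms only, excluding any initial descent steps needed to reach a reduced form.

D = 20, ⌊√D⌋ = 4
descent: ρ → (-5,0,1)
descent: ρ → (1,4,-1)  [lands on river]
river: ρ → (-1,4,1)
ρ-cycle length = 2 (tail of 2 descent steps not counted)

2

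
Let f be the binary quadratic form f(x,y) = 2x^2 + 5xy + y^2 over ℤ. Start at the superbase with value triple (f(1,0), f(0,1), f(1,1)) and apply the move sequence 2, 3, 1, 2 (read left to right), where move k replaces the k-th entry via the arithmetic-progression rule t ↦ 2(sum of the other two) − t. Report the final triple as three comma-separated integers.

start (2,1,8) = (f(1,0),f(0,1),f(1,1))
replace slot 2: 2·(2+8) − 1 = 19 → (2,19,8)
replace slot 3: 2·(2+19) − 8 = 34 → (2,19,34)
replace slot 1: 2·(19+34) − 2 = 104 → (104,19,34)
replace slot 2: 2·(104+34) − 19 = 257 → (104,257,34)

104,257,34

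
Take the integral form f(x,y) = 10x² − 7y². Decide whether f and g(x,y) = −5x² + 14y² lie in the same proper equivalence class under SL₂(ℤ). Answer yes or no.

D₁ = 280, D₂ = 280
river cycle of f (length 4): (-7, 14, 3), (3, 16, -2), (-2, 16, 3), (3, 14, -7)
river cycle of g (length 6): (-5, 10, 9), (9, 8, -6), (-6, 16, 1), (1, 16, -6), (-6, 8, 9), (9, 10, -5)
cycles differ ⇒ inequivalent

no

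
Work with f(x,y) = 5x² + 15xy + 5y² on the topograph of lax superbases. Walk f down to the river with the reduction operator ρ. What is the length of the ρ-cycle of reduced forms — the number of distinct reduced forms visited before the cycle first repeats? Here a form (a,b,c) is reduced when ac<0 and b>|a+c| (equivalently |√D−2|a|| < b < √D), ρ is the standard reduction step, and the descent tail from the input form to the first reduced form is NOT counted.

D = 125, ⌊√D⌋ = 11
descent: ρ → (5,5,-5)  [lands on river]
river: ρ → (-5,5,5)
ρ-cycle length = 2 (tail of 1 descent step not counted)

2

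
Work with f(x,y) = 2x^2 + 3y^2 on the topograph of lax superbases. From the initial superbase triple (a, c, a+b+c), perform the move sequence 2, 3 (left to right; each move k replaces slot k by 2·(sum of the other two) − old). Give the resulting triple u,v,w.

start (2,3,5) = (f(1,0),f(0,1),f(1,1))
replace slot 2: 2·(2+5) − 3 = 11 → (2,11,5)
replace slot 3: 2·(2+11) − 5 = 21 → (2,11,21)

2,11,21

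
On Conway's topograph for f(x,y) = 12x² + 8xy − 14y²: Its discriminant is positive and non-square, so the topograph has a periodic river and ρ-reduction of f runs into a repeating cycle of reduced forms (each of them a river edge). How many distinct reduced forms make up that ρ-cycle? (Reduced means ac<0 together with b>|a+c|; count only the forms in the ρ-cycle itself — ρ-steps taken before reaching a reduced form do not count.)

D = 736, ⌊√D⌋ = 27
river: ρ → (-14,20,6)
river: ρ → (6,16,-20)
river: ρ → (-20,24,2)
river: ρ → (2,24,-20)
river: ρ → (-20,16,6)
river: ρ → (6,20,-14)
river: ρ → (-14,8,12)
river: ρ → (12,16,-10)
river: ρ → (-10,24,4)
river: ρ → (4,24,-10)
river: ρ → (-10,16,12)
river: ρ → (12,8,-14)
ρ-cycle length = 12 (tail of 0 descent steps not counted)

12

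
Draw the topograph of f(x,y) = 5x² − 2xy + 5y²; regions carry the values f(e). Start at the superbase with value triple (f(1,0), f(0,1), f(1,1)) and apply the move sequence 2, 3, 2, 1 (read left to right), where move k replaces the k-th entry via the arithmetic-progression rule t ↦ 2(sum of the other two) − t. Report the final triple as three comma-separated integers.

start (5,5,8) = (f(1,0),f(0,1),f(1,1))
replace slot 2: 2·(5+8) − 5 = 21 → (5,21,8)
replace slot 3: 2·(5+21) − 8 = 44 → (5,21,44)
replace slot 2: 2·(5+44) − 21 = 77 → (5,77,44)
replace slot 1: 2·(77+44) − 5 = 237 → (237,77,44)

237,77,44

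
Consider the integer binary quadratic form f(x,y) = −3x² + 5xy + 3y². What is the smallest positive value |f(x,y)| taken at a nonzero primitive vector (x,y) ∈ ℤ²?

river: ρ → (3,7,-1)
river: ρ → (-1,7,3)
river: ρ → (3,5,-3)
river: ρ → (-3,7,1)
river: ρ → (1,7,-3)
river: ρ → (-3,5,3)
closes: descent 0, river 6
min |a| on river = 1

1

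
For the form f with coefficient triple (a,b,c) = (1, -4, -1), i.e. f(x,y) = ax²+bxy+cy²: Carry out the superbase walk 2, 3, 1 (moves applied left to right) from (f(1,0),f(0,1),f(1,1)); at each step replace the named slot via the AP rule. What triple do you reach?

start (1,-1,-4) = (f(1,0),f(0,1),f(1,1))
replace slot 2: 2·(1+(-4)) − (-1) = -5 → (1,-5,-4)
replace slot 3: 2·(1+(-5)) − (-4) = -4 → (1,-5,-4)
replace slot 1: 2·((-5)+(-4)) − 1 = -19 → (-19,-5,-4)

-19,-5,-4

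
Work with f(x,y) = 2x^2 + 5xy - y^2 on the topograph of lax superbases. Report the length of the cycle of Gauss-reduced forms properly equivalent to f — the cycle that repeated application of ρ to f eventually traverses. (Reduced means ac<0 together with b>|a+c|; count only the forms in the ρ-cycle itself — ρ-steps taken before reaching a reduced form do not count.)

D = 33, ⌊√D⌋ = 5
river: ρ → (-1,5,2)
river: ρ → (2,3,-3)
river: ρ → (-3,3,2)
river: ρ → (2,5,-1)
ρ-cycle length = 4 (tail of 0 descent steps not counted)

4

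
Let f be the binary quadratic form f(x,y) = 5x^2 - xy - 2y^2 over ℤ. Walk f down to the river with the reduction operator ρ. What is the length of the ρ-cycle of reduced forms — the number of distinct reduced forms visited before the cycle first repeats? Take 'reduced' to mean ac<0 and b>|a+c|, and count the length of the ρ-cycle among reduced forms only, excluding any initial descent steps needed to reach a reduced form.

D = 41, ⌊√D⌋ = 6
descent: ρ → (-2,5,2)  [lands on river]
river: ρ → (2,3,-4)
river: ρ → (-4,5,1)
river: ρ → (1,5,-4)
river: ρ → (-4,3,2)
river: ρ → (2,5,-2)
river: ρ → (-2,3,4)
river: ρ → (4,5,-1)
river: ρ → (-1,5,4)
river: ρ → (4,3,-2)
ρ-cycle length = 10 (tail of 1 descent step not counted)

10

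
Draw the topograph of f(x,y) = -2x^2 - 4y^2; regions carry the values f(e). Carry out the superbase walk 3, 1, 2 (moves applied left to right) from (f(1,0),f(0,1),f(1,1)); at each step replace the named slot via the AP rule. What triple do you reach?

start (-2,-4,-6) = (f(1,0),f(0,1),f(1,1))
replace slot 3: 2·((-2)+(-4)) − (-6) = -6 → (-2,-4,-6)
replace slot 1: 2·((-4)+(-6)) − (-2) = -18 → (-18,-4,-6)
replace slot 2: 2·((-18)+(-6)) − (-4) = -44 → (-18,-44,-6)

-18,-44,-6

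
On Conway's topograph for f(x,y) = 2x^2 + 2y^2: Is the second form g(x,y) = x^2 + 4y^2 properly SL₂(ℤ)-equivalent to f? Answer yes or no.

D₁ = -16, D₂ = -16
f: reduced (well bottom): (2,0,2) with a≤c, −a<b≤a
g: reduced (well bottom): (1,0,4) with a≤c, −a<b≤a
reduced forms (2, 0, 2) vs (1, 0, 4) ⇒ inequivalent

no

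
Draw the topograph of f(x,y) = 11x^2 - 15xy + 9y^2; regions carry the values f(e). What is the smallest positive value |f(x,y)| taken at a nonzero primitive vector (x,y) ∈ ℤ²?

translate: b→7 (≡-15 mod 22), so (11,-15,9)→(11,7,5)
flip: (11,7,5)→(5,-7,11)
translate: b→3 (≡-7 mod 10), so (5,-7,11)→(5,3,9)
reduced (well bottom): (5,3,9) with a≤c, −a<b≤a
well minimum = a = 5

5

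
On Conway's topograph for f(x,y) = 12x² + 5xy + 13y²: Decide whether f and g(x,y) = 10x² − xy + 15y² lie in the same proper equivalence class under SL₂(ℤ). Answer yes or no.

D₁ = -599, D₂ = -599
f: reduced (well bottom): (12,5,13) with a≤c, −a<b≤a
g: reduced (well bottom): (10,-1,15) with a≤c, −a<b≤a
reduced forms (12, 5, 13) vs (10, -1, 15) ⇒ inequivalent

no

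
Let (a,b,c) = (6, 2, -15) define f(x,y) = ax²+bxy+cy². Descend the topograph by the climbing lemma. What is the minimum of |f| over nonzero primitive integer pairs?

descent: ρ → (-15,-2,6)
descent: ρ → (6,14,-7)  [lands on river]
river: ρ → (-7,14,6)
river: ρ → (6,10,-11)
river: ρ → (-11,12,5)
river: ρ → (5,18,-2)
river: ρ → (-2,18,5)
river: ρ → (5,12,-11)
river: ρ → (-11,10,6)
closes: descent 2, river 8
min |a| on river = 2

2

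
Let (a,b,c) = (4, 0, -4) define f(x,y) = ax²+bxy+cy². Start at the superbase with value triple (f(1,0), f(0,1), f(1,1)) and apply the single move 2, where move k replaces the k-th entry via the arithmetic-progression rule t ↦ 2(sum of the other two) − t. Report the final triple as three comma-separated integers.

start (4,-4,0) = (f(1,0),f(0,1),f(1,1))
replace slot 2: 2·(4+0) − (-4) = 12 → (4,12,0)

4,12,0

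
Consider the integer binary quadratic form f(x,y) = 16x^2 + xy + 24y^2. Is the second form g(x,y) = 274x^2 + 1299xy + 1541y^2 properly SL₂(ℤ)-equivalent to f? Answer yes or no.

D₁ = -1535, D₂ = -1535
f: reduced (well bottom): (16,1,24) with a≤c, −a<b≤a
g: translate: b→203 (≡1299 mod 548), so (274,1299,1541)→(274,203,39)
g: flip: (274,203,39)→(39,-203,274)
g: translate: b→31 (≡-203 mod 78), so (39,-203,274)→(39,31,16)
g: flip: (39,31,16)→(16,-31,39)
g: translate: b→1 (≡-31 mod 32), so (16,-31,39)→(16,1,24)
g: reduced (well bottom): (16,1,24) with a≤c, −a<b≤a
reduced forms (16, 1, 24) vs (16, 1, 24) ⇒ equivalent

yes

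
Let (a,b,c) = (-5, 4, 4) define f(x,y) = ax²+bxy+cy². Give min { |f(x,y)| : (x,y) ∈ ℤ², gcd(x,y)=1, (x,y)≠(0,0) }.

river: ρ → (4,4,-5)
river: ρ → (-5,6,3)
river: ρ → (3,6,-5)
river: ρ → (-5,4,4)
closes: descent 0, river 4
min |a| on river = 3

3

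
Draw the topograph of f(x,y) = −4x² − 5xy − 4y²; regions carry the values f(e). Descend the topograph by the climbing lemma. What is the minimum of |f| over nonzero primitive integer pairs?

translate: b→-3 (≡5 mod 8), so (4,5,4)→(4,-3,3)
flip: (4,-3,3)→(3,3,4)
reduced (well bottom): (3,3,4) with a≤c, −a<b≤a
well minimum |f| = |-3| = 3 (negative-definite)

3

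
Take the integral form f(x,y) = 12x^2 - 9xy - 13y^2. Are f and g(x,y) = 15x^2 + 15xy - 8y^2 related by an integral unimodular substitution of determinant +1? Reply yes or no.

D₁ = 705, D₂ = 705
river cycle of f (length 14): (-13, 9, 12), (12, 15, -10), (-10, 25, 2), (2, 23, -22), (-22, 21, 3), (3, 21, -22), (-22, 23, 2), (2, 25, -10), (-10, 15, 12), (12, 9, -13), … (4 more)
river cycle of g (length 14): (-8, 17, 13), (13, 9, -12), (-12, 15, 10), (10, 25, -2), (-2, 23, 22), (22, 21, -3), (-3, 21, 22), (22, 23, -2), (-2, 25, 10), (10, 15, -12), … (4 more)
cycles differ ⇒ inequivalent

no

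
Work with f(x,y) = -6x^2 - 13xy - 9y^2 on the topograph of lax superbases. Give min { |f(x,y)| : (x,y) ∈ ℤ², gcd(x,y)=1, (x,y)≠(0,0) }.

translate: b→1 (≡13 mod 12), so (6,13,9)→(6,1,2)
flip: (6,1,2)→(2,-1,6)
reduced (well bottom): (2,-1,6) with a≤c, −a<b≤a
well minimum |f| = |-2| = 2 (negative-definite)

2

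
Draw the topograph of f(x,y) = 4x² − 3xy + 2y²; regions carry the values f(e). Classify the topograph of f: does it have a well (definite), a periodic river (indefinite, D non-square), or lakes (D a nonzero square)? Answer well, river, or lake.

D = b²−4ac = (-3)² − 4·4·2 = -23
D < 0 ⇒ definite ⇒ every region one sign ⇒ single well

well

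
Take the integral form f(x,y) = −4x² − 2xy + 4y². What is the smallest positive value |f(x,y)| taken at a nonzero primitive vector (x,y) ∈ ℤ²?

descent: ρ → (4,2,-4)  [lands on river]
river: ρ → (-4,6,2)
river: ρ → (2,6,-4)
river: ρ → (-4,2,4)
river: ρ → (4,6,-2)
river: ρ → (-2,6,4)
closes: descent 1, river 6
min |a| on river = 2

2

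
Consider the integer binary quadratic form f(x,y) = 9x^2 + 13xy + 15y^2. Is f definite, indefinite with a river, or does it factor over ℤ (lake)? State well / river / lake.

D = b²−4ac = 13² − 4·9·15 = -371
D < 0 ⇒ definite ⇒ every region one sign ⇒ single well

well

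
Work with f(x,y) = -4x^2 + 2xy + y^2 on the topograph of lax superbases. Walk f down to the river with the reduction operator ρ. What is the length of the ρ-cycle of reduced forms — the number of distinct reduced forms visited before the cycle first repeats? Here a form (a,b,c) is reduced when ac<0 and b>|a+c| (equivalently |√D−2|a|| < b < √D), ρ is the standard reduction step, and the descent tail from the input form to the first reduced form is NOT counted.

D = 20, ⌊√D⌋ = 4
descent: ρ → (1,4,-1)  [lands on river]
river: ρ → (-1,4,1)
ρ-cycle length = 2 (tail of 1 descent step not counted)

2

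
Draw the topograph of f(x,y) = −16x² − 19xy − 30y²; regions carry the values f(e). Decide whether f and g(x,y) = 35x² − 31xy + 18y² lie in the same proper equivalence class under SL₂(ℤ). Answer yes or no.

D₁ = -1559, D₂ = -1559
f is negative-definite; reduce −f:
−f: translate: b→-13 (≡19 mod 32), so (16,19,30)→(16,-13,27)
−f: reduced (well bottom): (16,-13,27) with a≤c, −a<b≤a
flip sign back: reduced form of f is (-16,13,-27)
g: flip: (35,-31,18)→(18,31,35)
g: translate: b→-5 (≡31 mod 36), so (18,31,35)→(18,-5,22)
g: reduced (well bottom): (18,-5,22) with a≤c, −a<b≤a
reduced forms (-16, 13, -27) vs (18, -5, 22) ⇒ inequivalent

no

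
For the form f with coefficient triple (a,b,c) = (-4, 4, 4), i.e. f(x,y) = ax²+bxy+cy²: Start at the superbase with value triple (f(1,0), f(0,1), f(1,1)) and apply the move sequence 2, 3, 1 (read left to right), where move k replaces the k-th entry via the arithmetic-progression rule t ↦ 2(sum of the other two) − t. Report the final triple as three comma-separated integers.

start (-4,4,4) = (f(1,0),f(0,1),f(1,1))
replace slot 2: 2·((-4)+4) − 4 = -4 → (-4,-4,4)
replace slot 3: 2·((-4)+(-4)) − 4 = -20 → (-4,-4,-20)
replace slot 1: 2·((-4)+(-20)) − (-4) = -44 → (-44,-4,-20)

-44,-4,-20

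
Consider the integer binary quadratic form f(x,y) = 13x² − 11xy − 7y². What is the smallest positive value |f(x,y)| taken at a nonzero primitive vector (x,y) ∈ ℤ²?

descent: ρ → (-7,11,13)  [lands on river]
river: ρ → (13,15,-5)
river: ρ → (-5,15,13)
river: ρ → (13,11,-7)
river: ρ → (-7,17,7)
river: ρ → (7,11,-13)
river: ρ → (-13,15,5)
river: ρ → (5,15,-13)
river: ρ → (-13,11,7)
river: ρ → (7,17,-7)
closes: descent 1, river 10
min |a| on river = 5

5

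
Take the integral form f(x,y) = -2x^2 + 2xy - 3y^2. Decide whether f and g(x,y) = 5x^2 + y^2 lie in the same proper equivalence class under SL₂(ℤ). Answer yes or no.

D₁ = -20, D₂ = -20
f is negative-definite; reduce −f:
−f: translate: b→2 (≡-2 mod 4), so (2,-2,3)→(2,2,3)
−f: reduced (well bottom): (2,2,3) with a≤c, −a<b≤a
flip sign back: reduced form of f is (-2,-2,-3)
g: flip: (5,0,1)→(1,0,5)
g: reduced (well bottom): (1,0,5) with a≤c, −a<b≤a
reduced forms (-2, -2, -3) vs (1, 0, 5) ⇒ inequivalent

no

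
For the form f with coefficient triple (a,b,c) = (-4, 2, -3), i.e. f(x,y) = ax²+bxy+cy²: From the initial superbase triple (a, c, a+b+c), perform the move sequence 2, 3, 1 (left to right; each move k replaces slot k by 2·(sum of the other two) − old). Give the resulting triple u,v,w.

start (-4,-3,-5) = (f(1,0),f(0,1),f(1,1))
replace slot 2: 2·((-4)+(-5)) − (-3) = -15 → (-4,-15,-5)
replace slot 3: 2·((-4)+(-15)) − (-5) = -33 → (-4,-15,-33)
replace slot 1: 2·((-15)+(-33)) − (-4) = -92 → (-92,-15,-33)

-92,-15,-33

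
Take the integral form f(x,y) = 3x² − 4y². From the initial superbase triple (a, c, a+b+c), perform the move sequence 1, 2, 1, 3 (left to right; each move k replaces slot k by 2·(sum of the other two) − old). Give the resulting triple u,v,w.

start (3,-4,-1) = (f(1,0),f(0,1),f(1,1))
replace slot 1: 2·((-4)+(-1)) − 3 = -13 → (-13,-4,-1)
replace slot 2: 2·((-13)+(-1)) − (-4) = -24 → (-13,-24,-1)
replace slot 1: 2·((-24)+(-1)) − (-13) = -37 → (-37,-24,-1)
replace slot 3: 2·((-37)+(-24)) − (-1) = -121 → (-37,-24,-121)

-37,-24,-121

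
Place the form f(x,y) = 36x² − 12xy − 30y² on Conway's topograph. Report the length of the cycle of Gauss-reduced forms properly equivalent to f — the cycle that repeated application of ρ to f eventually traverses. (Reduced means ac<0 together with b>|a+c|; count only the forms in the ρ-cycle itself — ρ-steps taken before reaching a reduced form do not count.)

D = 4464, ⌊√D⌋ = 66
descent: ρ → (-30,12,36)  [lands on river]
river: ρ → (36,60,-6)
river: ρ → (-6,60,36)
river: ρ → (36,12,-30)
river: ρ → (-30,48,18)
river: ρ → (18,60,-12)
river: ρ → (-12,60,18)
river: ρ → (18,48,-30)
ρ-cycle length = 8 (tail of 1 descent step not counted)

8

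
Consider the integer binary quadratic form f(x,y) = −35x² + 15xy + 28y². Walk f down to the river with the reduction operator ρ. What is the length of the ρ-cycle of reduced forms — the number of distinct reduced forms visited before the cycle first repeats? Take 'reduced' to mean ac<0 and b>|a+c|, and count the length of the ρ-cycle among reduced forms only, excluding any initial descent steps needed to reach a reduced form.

D = 4145, ⌊√D⌋ = 64
river: ρ → (28,41,-22)
river: ρ → (-22,47,22)
river: ρ → (22,41,-28)
river: ρ → (-28,15,35)
river: ρ → (35,55,-8)
river: ρ → (-8,57,28)
river: ρ → (28,55,-10)
river: ρ → (-10,45,53)
river: ρ → (53,61,-2)
river: ρ → (-2,63,22)
river: ρ → (22,25,-40)
river: ρ → (-40,55,7)
river: ρ → (7,57,-32)
river: ρ → (-32,7,32)
river: ρ → (32,57,-7)
river: ρ → (-7,55,40)
river: ρ → (40,25,-22)
river: ρ → (-22,63,2)
river: ρ → (2,61,-53)
river: ρ → (-53,45,10)
river: ρ → (10,55,-28)
river: ρ → (-28,57,8)
river: ρ → (8,55,-35)
river: ρ → (-35,15,28)
ρ-cycle length = 24 (tail of 0 descent steps not counted)

24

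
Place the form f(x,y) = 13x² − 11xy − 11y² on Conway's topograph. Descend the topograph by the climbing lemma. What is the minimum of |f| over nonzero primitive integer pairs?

descent: ρ → (-11,11,13)  [lands on river]
river: ρ → (13,15,-9)
river: ρ → (-9,21,7)
river: ρ → (7,21,-9)
river: ρ → (-9,15,13)
river: ρ → (13,11,-11)
closes: descent 1, river 6
min |a| on river = 7

7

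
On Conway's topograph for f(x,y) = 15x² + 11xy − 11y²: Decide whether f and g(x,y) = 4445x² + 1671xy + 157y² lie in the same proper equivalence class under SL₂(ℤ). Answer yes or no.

D₁ = 781, D₂ = 781
river cycle of f (length 18): (-11, 11, 15), (15, 19, -7), (-7, 23, 9), (9, 13, -17), (-17, 21, 5), (5, 19, -21), (-21, 23, 3), (3, 25, -13), (-13, 27, 1), (1, 27, -13), … (8 more)
river cycle of g (length 18): (15, 11, -11), (-11, 11, 15), (15, 19, -7), (-7, 23, 9), (9, 13, -17), (-17, 21, 5), (5, 19, -21), (-21, 23, 3), (3, 25, -13), (-13, 27, 1), … (8 more)
cycles coincide ⇒ equivalent

yes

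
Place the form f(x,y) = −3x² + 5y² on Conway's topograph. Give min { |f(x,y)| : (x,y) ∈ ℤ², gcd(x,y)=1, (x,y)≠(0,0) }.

descent: ρ → (5,0,-3)
descent: ρ → (-3,6,2)  [lands on river]
river: ρ → (2,6,-3)
closes: descent 2, river 2
min |a| on river = 2

2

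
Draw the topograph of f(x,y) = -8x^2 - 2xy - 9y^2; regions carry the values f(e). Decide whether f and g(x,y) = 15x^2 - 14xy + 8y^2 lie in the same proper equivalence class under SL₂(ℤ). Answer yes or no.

D₁ = -284, D₂ = -284
f is negative-definite; reduce −f:
−f: reduced (well bottom): (8,2,9) with a≤c, −a<b≤a
flip sign back: reduced form of f is (-8,-2,-9)
g: flip: (15,-14,8)→(8,14,15)
g: translate: b→-2 (≡14 mod 16), so (8,14,15)→(8,-2,9)
g: reduced (well bottom): (8,-2,9) with a≤c, −a<b≤a
reduced forms (-8, -2, -9) vs (8, -2, 9) ⇒ inequivalent

no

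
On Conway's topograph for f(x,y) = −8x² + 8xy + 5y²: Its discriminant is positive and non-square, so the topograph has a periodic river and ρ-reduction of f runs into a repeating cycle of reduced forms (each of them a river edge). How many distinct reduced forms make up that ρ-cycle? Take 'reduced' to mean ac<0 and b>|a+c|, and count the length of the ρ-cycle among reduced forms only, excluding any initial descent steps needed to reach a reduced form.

D = 224, ⌊√D⌋ = 14
river: ρ → (5,12,-4)
river: ρ → (-4,12,5)
river: ρ → (5,8,-8)
river: ρ → (-8,8,5)
ρ-cycle length = 4 (tail of 0 descent steps not counted)

4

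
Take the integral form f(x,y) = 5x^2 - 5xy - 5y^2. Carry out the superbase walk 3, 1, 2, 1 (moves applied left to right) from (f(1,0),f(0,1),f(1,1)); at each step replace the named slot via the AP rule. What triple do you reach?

start (5,-5,-5) = (f(1,0),f(0,1),f(1,1))
replace slot 3: 2·(5+(-5)) − (-5) = 5 → (5,-5,5)
replace slot 1: 2·((-5)+5) − 5 = -5 → (-5,-5,5)
replace slot 2: 2·((-5)+5) − (-5) = 5 → (-5,5,5)
replace slot 1: 2·(5+5) − (-5) = 25 → (25,5,5)

25,5,5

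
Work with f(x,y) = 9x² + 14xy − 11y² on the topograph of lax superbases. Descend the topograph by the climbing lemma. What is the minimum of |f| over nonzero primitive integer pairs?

river: ρ → (-11,8,12)
river: ρ → (12,16,-7)
river: ρ → (-7,12,16)
river: ρ → (16,20,-3)
river: ρ → (-3,22,9)
river: ρ → (9,14,-11)
closes: descent 0, river 6
min |a| on river = 3

3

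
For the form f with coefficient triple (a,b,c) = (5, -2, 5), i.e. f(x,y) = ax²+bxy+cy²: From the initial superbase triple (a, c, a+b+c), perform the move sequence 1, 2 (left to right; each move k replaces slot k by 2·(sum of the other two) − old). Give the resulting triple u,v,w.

start (5,5,8) = (f(1,0),f(0,1),f(1,1))
replace slot 1: 2·(5+8) − 5 = 21 → (21,5,8)
replace slot 2: 2·(21+8) − 5 = 53 → (21,53,8)

21,53,8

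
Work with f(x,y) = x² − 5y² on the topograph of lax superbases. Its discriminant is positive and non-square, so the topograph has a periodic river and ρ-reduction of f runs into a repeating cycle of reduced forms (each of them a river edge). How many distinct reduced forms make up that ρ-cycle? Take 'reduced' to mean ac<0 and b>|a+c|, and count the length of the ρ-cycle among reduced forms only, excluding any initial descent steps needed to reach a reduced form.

D = 20, ⌊√D⌋ = 4
descent: ρ → (-5,0,1)
descent: ρ → (1,4,-1)  [lands on river]
river: ρ → (-1,4,1)
ρ-cycle length = 2 (tail of 2 descent steps not counted)

2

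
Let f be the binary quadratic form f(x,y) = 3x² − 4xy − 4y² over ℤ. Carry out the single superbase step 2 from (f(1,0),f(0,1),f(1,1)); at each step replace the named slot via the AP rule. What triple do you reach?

start (3,-4,-5) = (f(1,0),f(0,1),f(1,1))
replace slot 2: 2·(3+(-5)) − (-4) = 0 → (3,0,-5)

3,0,-5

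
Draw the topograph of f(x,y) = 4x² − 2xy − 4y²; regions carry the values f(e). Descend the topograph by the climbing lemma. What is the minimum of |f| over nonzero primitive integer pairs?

descent: ρ → (-4,2,4)  [lands on river]
river: ρ → (4,6,-2)
river: ρ → (-2,6,4)
river: ρ → (4,2,-4)
river: ρ → (-4,6,2)
river: ρ → (2,6,-4)
closes: descent 1, river 6
min |a| on river = 2

2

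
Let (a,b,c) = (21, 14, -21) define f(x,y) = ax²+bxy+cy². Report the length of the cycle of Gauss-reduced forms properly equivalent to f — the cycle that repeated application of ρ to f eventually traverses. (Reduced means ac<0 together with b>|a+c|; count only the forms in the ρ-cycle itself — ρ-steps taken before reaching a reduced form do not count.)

D = 1960, ⌊√D⌋ = 44
river: ρ → (-21,28,14)
river: ρ → (14,28,-21)
river: ρ → (-21,14,21)
river: ρ → (21,28,-14)
river: ρ → (-14,28,21)
river: ρ → (21,14,-21)
ρ-cycle length = 6 (tail of 0 descent steps not counted)

6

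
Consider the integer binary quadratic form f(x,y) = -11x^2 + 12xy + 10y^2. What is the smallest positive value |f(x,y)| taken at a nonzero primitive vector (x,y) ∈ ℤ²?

river: ρ → (10,8,-13)
river: ρ → (-13,18,5)
river: ρ → (5,22,-5)
river: ρ → (-5,18,13)
river: ρ → (13,8,-10)
river: ρ → (-10,12,11)
river: ρ → (11,10,-11)
river: ρ → (-11,12,10)
closes: descent 0, river 8
min |a| on river = 5

5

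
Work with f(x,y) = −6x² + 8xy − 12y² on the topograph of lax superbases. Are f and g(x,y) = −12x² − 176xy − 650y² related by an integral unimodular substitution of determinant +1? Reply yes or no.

D₁ = -224, D₂ = -224
f is negative-definite; reduce −f:
−f: translate: b→4 (≡-8 mod 12), so (6,-8,12)→(6,4,10)
−f: reduced (well bottom): (6,4,10) with a≤c, −a<b≤a
flip sign back: reduced form of f is (-6,-4,-10)
g is negative-definite; reduce −g:
−g: translate: b→8 (≡176 mod 24), so (12,176,650)→(12,8,6)
−g: flip: (12,8,6)→(6,-8,12)
−g: translate: b→4 (≡-8 mod 12), so (6,-8,12)→(6,4,10)
−g: reduced (well bottom): (6,4,10) with a≤c, −a<b≤a
flip sign back: reduced form of g is (-6,-4,-10)
reduced forms (-6, -4, -10) vs (-6, -4, -10) ⇒ equivalent

yes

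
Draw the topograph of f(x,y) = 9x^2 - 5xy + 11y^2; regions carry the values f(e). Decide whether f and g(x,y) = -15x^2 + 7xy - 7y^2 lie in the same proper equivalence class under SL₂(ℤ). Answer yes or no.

D₁ = -371, D₂ = -371
f: reduced (well bottom): (9,-5,11) with a≤c, −a<b≤a
g is negative-definite; reduce −g:
−g: flip: (15,-7,7)→(7,7,15)
−g: reduced (well bottom): (7,7,15) with a≤c, −a<b≤a
flip sign back: reduced form of g is (-7,-7,-15)
reduced forms (9, -5, 11) vs (-7, -7, -15) ⇒ inequivalent

no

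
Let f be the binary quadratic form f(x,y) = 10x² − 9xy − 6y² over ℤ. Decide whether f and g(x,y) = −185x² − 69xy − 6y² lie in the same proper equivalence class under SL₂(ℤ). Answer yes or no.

D₁ = 321, D₂ = 321
river cycle of f (length 6): (-6, 9, 10), (10, 11, -5), (-5, 9, 12), (12, 15, -2), (-2, 17, 4), (4, 15, -6)
river cycle of g (length 6): (-6, 9, 10), (10, 11, -5), (-5, 9, 12), (12, 15, -2), (-2, 17, 4), (4, 15, -6)
cycles coincide ⇒ equivalent

yes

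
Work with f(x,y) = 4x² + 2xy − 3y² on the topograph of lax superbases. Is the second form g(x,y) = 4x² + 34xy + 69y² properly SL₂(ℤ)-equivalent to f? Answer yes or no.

D₁ = 52, D₂ = 52
river cycle of f (length 10): (-3, 4, 3), (3, 2, -4), (-4, 6, 1), (1, 6, -4), (-4, 2, 3), (3, 4, -3), (-3, 2, 4), (4, 6, -1), (-1, 6, 4), (4, 2, -3)
river cycle of g (length 10): (4, 2, -3), (-3, 4, 3), (3, 2, -4), (-4, 6, 1), (1, 6, -4), (-4, 2, 3), (3, 4, -3), (-3, 2, 4), (4, 6, -1), (-1, 6, 4)
cycles coincide ⇒ equivalent

yes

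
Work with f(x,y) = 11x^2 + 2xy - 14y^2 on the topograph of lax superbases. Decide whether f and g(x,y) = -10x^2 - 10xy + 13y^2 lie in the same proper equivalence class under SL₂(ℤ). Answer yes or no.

D₁ = 620, D₂ = 620
river cycle of f (length 4): (11, 24, -1), (-1, 24, 11), (11, 20, -5), (-5, 20, 11)
river cycle of g (length 8): (13, 10, -10), (-10, 10, 13), (13, 16, -7), (-7, 12, 17), (17, 22, -2), (-2, 22, 17), (17, 12, -7), (-7, 16, 13)
cycles differ ⇒ inequivalent

no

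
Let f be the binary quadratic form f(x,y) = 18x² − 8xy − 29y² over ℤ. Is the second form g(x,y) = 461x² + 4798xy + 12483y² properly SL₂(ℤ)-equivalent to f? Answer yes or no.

D₁ = 2152, D₂ = 2152
river cycle of f (length 18): (18, 28, -19), (-19, 10, 27), (27, 44, -2), (-2, 44, 27), (27, 10, -19), (-19, 28, 18), (18, 44, -3), (-3, 46, 3), (3, 44, -18), (-18, 28, 19), … (8 more)
river cycle of g (length 18): (18, 28, -19), (-19, 10, 27), (27, 44, -2), (-2, 44, 27), (27, 10, -19), (-19, 28, 18), (18, 44, -3), (-3, 46, 3), (3, 44, -18), (-18, 28, 19), … (8 more)
cycles coincide ⇒ equivalent

yes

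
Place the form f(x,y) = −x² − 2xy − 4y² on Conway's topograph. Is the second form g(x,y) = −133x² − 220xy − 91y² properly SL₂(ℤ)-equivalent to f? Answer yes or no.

D₁ = -12, D₂ = -12
f is negative-definite; reduce −f:
−f: translate: b→0 (≡2 mod 2), so (1,2,4)→(1,0,3)
−f: reduced (well bottom): (1,0,3) with a≤c, −a<b≤a
flip sign back: reduced form of f is (-1,0,-3)
g is negative-definite; reduce −g:
−g: translate: b→-46 (≡220 mod 266), so (133,220,91)→(133,-46,4)
−g: flip: (133,-46,4)→(4,46,133)
−g: translate: b→-2 (≡46 mod 8), so (4,46,133)→(4,-2,1)
−g: flip: (4,-2,1)→(1,2,4)
−g: translate: b→0 (≡2 mod 2), so (1,2,4)→(1,0,3)
−g: reduced (well bottom): (1,0,3) with a≤c, −a<b≤a
flip sign back: reduced form of g is (-1,0,-3)
reduced forms (-1, 0, -3) vs (-1, 0, -3) ⇒ equivalent

yes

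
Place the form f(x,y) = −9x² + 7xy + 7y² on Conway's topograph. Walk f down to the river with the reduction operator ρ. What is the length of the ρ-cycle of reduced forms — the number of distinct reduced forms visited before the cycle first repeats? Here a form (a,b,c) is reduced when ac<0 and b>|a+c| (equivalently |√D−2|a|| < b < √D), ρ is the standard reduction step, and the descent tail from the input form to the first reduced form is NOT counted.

D = 301, ⌊√D⌋ = 17
river: ρ → (7,7,-9)
river: ρ → (-9,11,5)
river: ρ → (5,9,-11)
river: ρ → (-11,13,3)
river: ρ → (3,17,-1)
river: ρ → (-1,17,3)
river: ρ → (3,13,-11)
river: ρ → (-11,9,5)
river: ρ → (5,11,-9)
river: ρ → (-9,7,7)
ρ-cycle length = 10 (tail of 0 descent steps not counted)

10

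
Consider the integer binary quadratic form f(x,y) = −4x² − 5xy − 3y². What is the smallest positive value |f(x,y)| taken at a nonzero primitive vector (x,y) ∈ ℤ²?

translate: b→-3 (≡5 mod 8), so (4,5,3)→(4,-3,2)
flip: (4,-3,2)→(2,3,4)
translate: b→-1 (≡3 mod 4), so (2,3,4)→(2,-1,3)
reduced (well bottom): (2,-1,3) with a≤c, −a<b≤a
well minimum |f| = |-2| = 2 (negative-definite)

2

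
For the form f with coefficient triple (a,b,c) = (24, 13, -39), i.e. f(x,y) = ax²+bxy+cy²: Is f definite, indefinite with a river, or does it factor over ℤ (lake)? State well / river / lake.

D = b²−4ac = 13² − 4·24·(-39) = 3913
D > 0 non-square ⇒ indefinite ⇒ periodic river

river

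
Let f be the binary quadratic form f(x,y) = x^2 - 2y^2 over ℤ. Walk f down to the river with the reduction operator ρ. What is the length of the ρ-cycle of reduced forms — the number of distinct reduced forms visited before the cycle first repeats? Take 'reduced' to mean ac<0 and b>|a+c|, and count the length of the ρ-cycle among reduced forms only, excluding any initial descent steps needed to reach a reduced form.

D = 8, ⌊√D⌋ = 2
descent: ρ → (-2,0,1)
descent: ρ → (1,2,-1)  [lands on river]
river: ρ → (-1,2,1)
ρ-cycle length = 2 (tail of 2 descent steps not counted)

2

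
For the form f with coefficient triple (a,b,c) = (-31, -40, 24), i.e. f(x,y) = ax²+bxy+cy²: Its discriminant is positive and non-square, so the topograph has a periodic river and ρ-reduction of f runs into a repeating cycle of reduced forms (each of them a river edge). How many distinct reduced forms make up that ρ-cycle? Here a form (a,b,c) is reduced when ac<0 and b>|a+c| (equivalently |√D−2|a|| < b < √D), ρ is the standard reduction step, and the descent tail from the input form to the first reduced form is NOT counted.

D = 4576, ⌊√D⌋ = 67
descent: ρ → (24,40,-31)  [lands on river]
river: ρ → (-31,22,33)
river: ρ → (33,44,-20)
river: ρ → (-20,36,41)
river: ρ → (41,46,-15)
river: ρ → (-15,44,44)
river: ρ → (44,44,-15)
river: ρ → (-15,46,41)
river: ρ → (41,36,-20)
river: ρ → (-20,44,33)
river: ρ → (33,22,-31)
river: ρ → (-31,40,24)
river: ρ → (24,56,-15)
river: ρ → (-15,64,8)
river: ρ → (8,64,-15)
river: ρ → (-15,56,24)
ρ-cycle length = 16 (tail of 1 descent step not counted)

16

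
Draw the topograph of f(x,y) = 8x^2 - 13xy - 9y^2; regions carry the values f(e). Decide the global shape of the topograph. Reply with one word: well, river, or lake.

D = b²−4ac = (-13)² − 4·8·(-9) = 457
D > 0 non-square ⇒ indefinite ⇒ periodic river

river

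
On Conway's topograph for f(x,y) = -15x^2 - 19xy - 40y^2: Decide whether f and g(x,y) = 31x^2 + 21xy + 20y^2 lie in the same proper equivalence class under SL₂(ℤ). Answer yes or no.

D₁ = -2039, D₂ = -2039
f is negative-definite; reduce −f:
−f: translate: b→-11 (≡19 mod 30), so (15,19,40)→(15,-11,36)
−f: reduced (well bottom): (15,-11,36) with a≤c, −a<b≤a
flip sign back: reduced form of f is (-15,11,-36)
g: flip: (31,21,20)→(20,-21,31)
g: translate: b→19 (≡-21 mod 40), so (20,-21,31)→(20,19,30)
g: reduced (well bottom): (20,19,30) with a≤c, −a<b≤a
reduced forms (-15, 11, -36) vs (20, 19, 30) ⇒ inequivalent

no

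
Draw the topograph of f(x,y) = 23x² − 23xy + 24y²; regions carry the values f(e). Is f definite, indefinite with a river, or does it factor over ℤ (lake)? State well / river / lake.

D = b²−4ac = (-23)² − 4·23·24 = -1679
D < 0 ⇒ definite ⇒ every region one sign ⇒ single well

well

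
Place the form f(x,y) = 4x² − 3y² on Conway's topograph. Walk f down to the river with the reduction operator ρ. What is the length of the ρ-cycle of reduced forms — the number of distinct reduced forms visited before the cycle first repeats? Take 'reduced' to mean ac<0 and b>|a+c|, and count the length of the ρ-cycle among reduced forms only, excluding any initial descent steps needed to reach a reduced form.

D = 48, ⌊√D⌋ = 6
descent: ρ → (-3,6,1)  [lands on river]
river: ρ → (1,6,-3)
ρ-cycle length = 2 (tail of 1 descent step not counted)

2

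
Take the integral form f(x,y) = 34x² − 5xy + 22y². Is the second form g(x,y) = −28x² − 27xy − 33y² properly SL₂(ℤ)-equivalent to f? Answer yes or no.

D₁ = -2967, D₂ = -2967
f: flip: (34,-5,22)→(22,5,34)
f: reduced (well bottom): (22,5,34) with a≤c, −a<b≤a
g is negative-definite; reduce −g:
−g: reduced (well bottom): (28,27,33) with a≤c, −a<b≤a
flip sign back: reduced form of g is (-28,-27,-33)
reduced forms (22, 5, 34) vs (-28, -27, -33) ⇒ inequivalent

no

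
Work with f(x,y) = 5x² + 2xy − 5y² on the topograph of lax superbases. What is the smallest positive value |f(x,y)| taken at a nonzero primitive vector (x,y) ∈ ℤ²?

river: ρ → (-5,8,2)
river: ρ → (2,8,-5)
river: ρ → (-5,2,5)
river: ρ → (5,8,-2)
river: ρ → (-2,8,5)
river: ρ → (5,2,-5)
closes: descent 0, river 6
min |a| on river = 2

2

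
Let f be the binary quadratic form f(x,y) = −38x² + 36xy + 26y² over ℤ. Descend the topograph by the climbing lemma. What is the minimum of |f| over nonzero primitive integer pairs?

river: ρ → (26,68,-6)
river: ρ → (-6,64,48)
river: ρ → (48,32,-22)
river: ρ → (-22,56,24)
river: ρ → (24,40,-38)
river: ρ → (-38,36,26)
closes: descent 0, river 6
min |a| on river = 6

6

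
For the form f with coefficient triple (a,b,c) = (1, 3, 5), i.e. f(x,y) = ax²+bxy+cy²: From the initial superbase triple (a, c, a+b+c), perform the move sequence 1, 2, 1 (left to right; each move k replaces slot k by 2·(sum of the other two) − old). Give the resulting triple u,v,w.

start (1,5,9) = (f(1,0),f(0,1),f(1,1))
replace slot 1: 2·(5+9) − 1 = 27 → (27,5,9)
replace slot 2: 2·(27+9) − 5 = 67 → (27,67,9)
replace slot 1: 2·(67+9) − 27 = 125 → (125,67,9)

125,67,9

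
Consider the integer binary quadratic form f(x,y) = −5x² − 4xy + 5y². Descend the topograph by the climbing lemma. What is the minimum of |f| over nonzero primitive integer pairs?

descent: ρ → (5,4,-5)  [lands on river]
river: ρ → (-5,6,4)
river: ρ → (4,10,-1)
river: ρ → (-1,10,4)
river: ρ → (4,6,-5)
river: ρ → (-5,4,5)
river: ρ → (5,6,-4)
river: ρ → (-4,10,1)
river: ρ → (1,10,-4)
river: ρ → (-4,6,5)
closes: descent 1, river 10
min |a| on river = 1

1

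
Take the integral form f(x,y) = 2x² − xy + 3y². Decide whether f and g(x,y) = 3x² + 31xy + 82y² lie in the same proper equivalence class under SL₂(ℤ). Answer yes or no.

D₁ = -23, D₂ = -23
f: reduced (well bottom): (2,-1,3) with a≤c, −a<b≤a
g: translate: b→1 (≡31 mod 6), so (3,31,82)→(3,1,2)
g: flip: (3,1,2)→(2,-1,3)
g: reduced (well bottom): (2,-1,3) with a≤c, −a<b≤a
reduced forms (2, -1, 3) vs (2, -1, 3) ⇒ equivalent

yes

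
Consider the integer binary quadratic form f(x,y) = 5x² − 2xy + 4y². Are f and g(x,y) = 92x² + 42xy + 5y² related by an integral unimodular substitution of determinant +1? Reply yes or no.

D₁ = -76, D₂ = -76
f: flip: (5,-2,4)→(4,2,5)
f: reduced (well bottom): (4,2,5) with a≤c, −a<b≤a
g: flip: (92,42,5)→(5,-42,92)
g: translate: b→-2 (≡-42 mod 10), so (5,-42,92)→(5,-2,4)
g: flip: (5,-2,4)→(4,2,5)
g: reduced (well bottom): (4,2,5) with a≤c, −a<b≤a
reduced forms (4, 2, 5) vs (4, 2, 5) ⇒ equivalent

yes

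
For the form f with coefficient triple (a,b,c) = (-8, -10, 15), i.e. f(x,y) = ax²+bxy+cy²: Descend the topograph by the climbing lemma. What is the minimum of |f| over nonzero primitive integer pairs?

descent: ρ → (15,10,-8)  [lands on river]
river: ρ → (-8,22,3)
river: ρ → (3,20,-15)
river: ρ → (-15,10,8)
river: ρ → (8,22,-3)
river: ρ → (-3,20,15)
closes: descent 1, river 6
min |a| on river = 3

3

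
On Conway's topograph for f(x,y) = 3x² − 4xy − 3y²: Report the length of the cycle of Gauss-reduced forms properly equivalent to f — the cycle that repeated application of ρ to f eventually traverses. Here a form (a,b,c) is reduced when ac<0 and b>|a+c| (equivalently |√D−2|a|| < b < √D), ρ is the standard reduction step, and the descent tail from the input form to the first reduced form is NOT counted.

D = 52, ⌊√D⌋ = 7
descent: ρ → (-3,4,3)  [lands on river]
river: ρ → (3,2,-4)
river: ρ → (-4,6,1)
river: ρ → (1,6,-4)
river: ρ → (-4,2,3)
river: ρ → (3,4,-3)
river: ρ → (-3,2,4)
river: ρ → (4,6,-1)
river: ρ → (-1,6,4)
river: ρ → (4,2,-3)
ρ-cycle length = 10 (tail of 1 descent step not counted)

10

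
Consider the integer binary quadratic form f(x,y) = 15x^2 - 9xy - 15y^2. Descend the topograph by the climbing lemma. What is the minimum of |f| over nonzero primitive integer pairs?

descent: ρ → (-15,9,15)  [lands on river]
river: ρ → (15,21,-9)
river: ρ → (-9,15,21)
river: ρ → (21,27,-3)
river: ρ → (-3,27,21)
river: ρ → (21,15,-9)
river: ρ → (-9,21,15)
river: ρ → (15,9,-15)
river: ρ → (-15,21,9)
river: ρ → (9,15,-21)
river: ρ → (-21,27,3)
river: ρ → (3,27,-21)
river: ρ → (-21,15,9)
river: ρ → (9,21,-15)
closes: descent 1, river 14
min |a| on river = 3

3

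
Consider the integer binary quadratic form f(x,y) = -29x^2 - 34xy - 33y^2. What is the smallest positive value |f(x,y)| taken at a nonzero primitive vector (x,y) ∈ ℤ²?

translate: b→-24 (≡34 mod 58), so (29,34,33)→(29,-24,28)
flip: (29,-24,28)→(28,24,29)
reduced (well bottom): (28,24,29) with a≤c, −a<b≤a
well minimum |f| = |-28| = 28 (negative-definite)

28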